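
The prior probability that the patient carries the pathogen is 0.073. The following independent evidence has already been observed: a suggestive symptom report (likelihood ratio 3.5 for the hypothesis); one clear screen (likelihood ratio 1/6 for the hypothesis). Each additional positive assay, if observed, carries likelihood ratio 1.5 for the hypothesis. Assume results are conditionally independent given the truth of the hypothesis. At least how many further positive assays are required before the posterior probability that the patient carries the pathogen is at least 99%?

19

Prior odds = 0.073/0.927 = 73/927.
Combined Bayes factor of the evidence already in hand = 3.5 × (1/6) = 7/12.
Odds after that evidence = (73/927) × 7/12 = 511/11124.
Target odds = 0.99/0.01 = 99.
Need 1.5ⁿ ≥ 99 ÷ (511/11124) = 1101276/511.
1.5¹⁸ = 387420489/262144 falls short of 1101276/511 but 1.5¹⁹ ≈2216.84 reaches it, so n = 19.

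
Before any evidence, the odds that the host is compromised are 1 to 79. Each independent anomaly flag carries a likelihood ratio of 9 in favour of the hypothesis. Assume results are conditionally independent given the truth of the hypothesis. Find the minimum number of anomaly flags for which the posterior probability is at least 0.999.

6

Prior odds = 1/79.
Likelihood ratio per anomaly flag = 9.
Target odds: 0.999 ÷ 0.001 = 999.
Need (1/79) × 9ⁿ ≥ 999, i.e. 9ⁿ ≥ 78921.
9⁵ = 59049 falls short of 78921 but 9⁶ = 531441 reaches it, so n = 6.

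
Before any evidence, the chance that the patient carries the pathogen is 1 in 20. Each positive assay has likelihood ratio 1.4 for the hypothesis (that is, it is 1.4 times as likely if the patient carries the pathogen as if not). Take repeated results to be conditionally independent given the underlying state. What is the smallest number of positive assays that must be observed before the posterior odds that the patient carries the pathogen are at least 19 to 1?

Prior odds = 0.05/0.95 = 1/19.
Likelihood ratio per positive assay = 1.4.
Target odds = 19.
Require 1.4ⁿ ≥ 19 ÷ (1/19) = 361.
1.4¹⁷ ≈304.913 falls short of 361 but 1.4¹⁸ ≈426.879 reaches it, so n = 18.

18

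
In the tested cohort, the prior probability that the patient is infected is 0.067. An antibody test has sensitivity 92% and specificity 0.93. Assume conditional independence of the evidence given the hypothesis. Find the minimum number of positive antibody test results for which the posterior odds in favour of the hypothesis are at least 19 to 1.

3

Prior odds: 0.067 ÷ 0.933 = 67/933.
False-positive rate = 1 − 0.93 = 0.07; likelihood ratio of a positive = 0.92/0.07 = 92/7.
Target odds = 19.
Require (92/7)ⁿ ≥ 19 ÷ (67/933) = 17727/67.
(92/7)² = 8464/49 falls short of 17727/67 but (92/7)³ = 778688/343 reaches it, so n = 3.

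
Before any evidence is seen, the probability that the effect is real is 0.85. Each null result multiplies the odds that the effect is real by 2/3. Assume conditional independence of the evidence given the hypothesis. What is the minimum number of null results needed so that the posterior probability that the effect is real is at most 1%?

16

Prior odds: 0.85 ÷ 0.15 = 17/3.
Likelihood ratio per null result = 2/3.
Target odds: 0.01 ÷ 0.99 = 1/99.
Require (2/3)ⁿ ≤ 1/99 ÷ (17/3) = 1/561.
(2/3)¹⁵ = 32768/14348907 is still above 1/561 but (2/3)¹⁶ = 65536/43046721 is at or below it, so n = 16.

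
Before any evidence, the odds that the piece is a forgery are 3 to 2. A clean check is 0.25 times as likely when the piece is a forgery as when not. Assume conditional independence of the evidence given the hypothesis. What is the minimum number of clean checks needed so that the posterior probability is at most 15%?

Prior odds = 1.5.
Likelihood ratio per clean check = 0.25.
Target odds: 0.15 ÷ 0.85 = 3/17.
Need 1.5 × 0.25ⁿ ≤ 3/17, i.e. 0.25ⁿ ≤ 2/17.
0.25¹ = 0.25 is still above 2/17 but 0.25² = 0.0625 is at or below it, so n = 2.

2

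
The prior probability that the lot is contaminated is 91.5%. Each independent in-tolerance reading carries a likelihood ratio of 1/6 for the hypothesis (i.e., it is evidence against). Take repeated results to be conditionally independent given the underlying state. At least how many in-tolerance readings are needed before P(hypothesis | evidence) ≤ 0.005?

5

Prior odds = 0.915/0.085 = 183/17.
Likelihood ratio per in-tolerance reading = 1/6.
Target posterior odds = 0.005/0.995 = 1/199.
Require (1/6)ⁿ ≤ 1/199 ÷ (183/17) = 17/36417.
(1/6)⁴ = 1/1296 is still above 17/36417 but (1/6)⁵ = 1/7776 is at or below it, so n = 5.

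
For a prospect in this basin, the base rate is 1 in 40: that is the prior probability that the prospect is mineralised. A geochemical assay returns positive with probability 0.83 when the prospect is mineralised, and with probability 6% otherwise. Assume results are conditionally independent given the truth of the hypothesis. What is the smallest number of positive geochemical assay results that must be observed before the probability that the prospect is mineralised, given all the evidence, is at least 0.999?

Prior odds: 0.025 ÷ 0.975 = 1/39.
Likelihood ratio of a positive result = 0.83/0.06 = 83/6.
Target odds: 0.999 ÷ 0.001 = 999.
Need (1/39) × (83/6)ⁿ ≥ 999, i.e. (83/6)ⁿ ≥ 38961.
(83/6)⁴ = 47458321/1296 falls short of 38961 but (83/6)⁵ ≈506564 reaches it, so n = 5.

5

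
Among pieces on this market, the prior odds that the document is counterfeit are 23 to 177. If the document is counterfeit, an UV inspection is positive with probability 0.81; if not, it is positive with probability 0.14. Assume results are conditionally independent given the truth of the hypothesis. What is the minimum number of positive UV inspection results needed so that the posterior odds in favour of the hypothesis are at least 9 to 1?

3

Prior odds = 23/177.
Likelihood ratio of a positive = 0.81/0.14 = 81/14.
Target odds = 9.
Require (81/14)ⁿ ≥ 9 ÷ (23/177) = 1593/23.
(81/14)² = 6561/196 falls short of 1593/23 but (81/14)³ = 531441/2744 reaches it, so n = 3.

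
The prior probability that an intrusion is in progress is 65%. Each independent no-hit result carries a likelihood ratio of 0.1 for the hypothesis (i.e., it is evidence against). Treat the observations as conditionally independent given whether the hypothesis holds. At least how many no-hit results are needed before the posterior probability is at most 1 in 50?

2

Prior odds: 0.65 ÷ 0.35 = 13/7.
Likelihood ratio per no-hit result = 0.1.
Target odds: 0.02 ÷ 0.98 = 1/49.
Need (13/7) × 0.1ⁿ ≤ 1/49, i.e. 0.1ⁿ ≤ 1/91.
0.1¹ = 0.1 is still above 1/91 but 0.1² = 0.01 is at or below it, so n = 2.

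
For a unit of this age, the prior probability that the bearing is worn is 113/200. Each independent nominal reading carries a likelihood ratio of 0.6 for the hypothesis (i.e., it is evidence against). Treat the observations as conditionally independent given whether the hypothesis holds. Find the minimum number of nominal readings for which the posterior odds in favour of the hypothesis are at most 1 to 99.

Prior odds = 0.565/0.435 = 113/87.
Likelihood ratio per nominal reading = 0.6.
Target odds = 1/99.
Require 0.6ⁿ ≤ 1/99 ÷ (113/87) = 29/3729.
0.6⁹ = 19683/1953125 is still above 29/3729 but 0.6¹⁰ = 59049/9765625 is at or below it, so n = 10.

10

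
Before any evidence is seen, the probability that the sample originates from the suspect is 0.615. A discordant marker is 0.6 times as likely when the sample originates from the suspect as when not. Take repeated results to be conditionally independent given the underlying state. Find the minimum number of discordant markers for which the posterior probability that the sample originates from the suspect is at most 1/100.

10

Prior odds = 0.615/0.385 = 123/77.
Likelihood ratio per discordant marker = 0.6.
Target posterior odds = 0.01/0.99 = 1/99.
Need (123/77) × 0.6ⁿ ≤ 1/99, i.e. 0.6ⁿ ≤ 7/1107.
0.6⁹ = 19683/1953125 is still above 7/1107 but 0.6¹⁰ = 59049/9765625 is at or below it, so n = 10.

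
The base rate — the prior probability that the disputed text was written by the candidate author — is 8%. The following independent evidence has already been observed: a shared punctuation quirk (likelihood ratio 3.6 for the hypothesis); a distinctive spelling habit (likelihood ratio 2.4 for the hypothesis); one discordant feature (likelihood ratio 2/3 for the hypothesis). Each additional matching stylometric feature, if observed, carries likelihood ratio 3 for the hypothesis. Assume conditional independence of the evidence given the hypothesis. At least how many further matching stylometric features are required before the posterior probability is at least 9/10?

3

Prior odds = 0.08/0.92 = 2/23.
Combined Bayes factor of the evidence already in hand = 3.6 × 2.4 × (2/3) = 5.76.
Odds after that evidence = (2/23) × 5.76 = 288/575.
Target odds = 0.9/0.1 = 9.
Need 3ⁿ ≥ 9 ÷ (288/575) = 17.96875.
3² = 9 falls short of 17.96875 but 3³ = 27 reaches it, so n = 3.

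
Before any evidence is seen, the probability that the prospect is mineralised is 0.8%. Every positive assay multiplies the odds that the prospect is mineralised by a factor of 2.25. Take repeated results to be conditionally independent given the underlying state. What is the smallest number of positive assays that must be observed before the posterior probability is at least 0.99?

12

Prior odds: 0.008 ÷ 0.992 = 1/124.
Likelihood ratio per positive assay = 2.25.
Target posterior odds = 0.99/0.01 = 99.
Require 2.25ⁿ ≥ 99 ÷ (1/124) = 12276.
2.25¹¹ ≈7481.83 falls short of 12276 but 2.25¹² ≈16834.1 reaches it, so n = 12.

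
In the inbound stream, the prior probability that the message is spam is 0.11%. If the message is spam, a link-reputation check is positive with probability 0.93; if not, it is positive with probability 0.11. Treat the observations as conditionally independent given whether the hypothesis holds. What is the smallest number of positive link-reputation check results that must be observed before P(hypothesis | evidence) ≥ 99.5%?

Prior odds: 0.0011 ÷ 0.9989 = 11/9989.
Likelihood ratio of a positive = 0.93/0.11 = 93/11.
Target odds: 0.995 ÷ 0.005 = 199.
Require (93/11)ⁿ ≥ 199 ÷ (11/9989) = 1987811/11.
(93/11)⁵ ≈43196.8 falls short of 1987811/11 but (93/11)⁶ ≈365209 reaches it, so n = 6.

6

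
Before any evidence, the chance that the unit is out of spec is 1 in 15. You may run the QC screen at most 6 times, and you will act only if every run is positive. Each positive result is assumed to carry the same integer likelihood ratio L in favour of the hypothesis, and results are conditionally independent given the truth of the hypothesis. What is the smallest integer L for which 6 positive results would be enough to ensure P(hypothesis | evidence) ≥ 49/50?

Prior odds = (1/15)/(14/15) = 1/14.
Target odds = 0.98/0.02 = 49.
Need L⁶ ≥ 49 ÷ (1/14) = 686.
2⁶ = 64 < 686 ≤ 729 = 3⁶, so L = 3.

3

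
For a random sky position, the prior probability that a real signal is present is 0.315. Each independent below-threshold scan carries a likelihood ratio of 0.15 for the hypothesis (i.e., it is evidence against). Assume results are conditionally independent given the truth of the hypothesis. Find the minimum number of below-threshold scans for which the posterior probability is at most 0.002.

Prior odds = 0.315/0.685 = 63/137.
Likelihood ratio per below-threshold scan = 0.15.
Target odds: 0.002 ÷ 0.998 = 1/499.
Require 0.15ⁿ ≤ 1/499 ÷ (63/137) = 137/31437.
0.15² = 0.0225 is still above 137/31437 but 0.15³ = 0.003375 is at or below it, so n = 3.

3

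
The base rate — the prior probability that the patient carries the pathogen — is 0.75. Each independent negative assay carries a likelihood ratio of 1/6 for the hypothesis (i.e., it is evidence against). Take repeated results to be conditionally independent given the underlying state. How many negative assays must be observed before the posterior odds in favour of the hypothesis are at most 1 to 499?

5

Prior odds: 0.75 ÷ 0.25 = 3.
Likelihood ratio per negative assay = 1/6.
Target odds = 1/499.
Need 3 × (1/6)ⁿ ≤ 1/499, i.e. (1/6)ⁿ ≤ 1/1497.
(1/6)⁴ = 1/1296 is still above 1/1497 but (1/6)⁵ = 1/7776 is at or below it, so n = 5.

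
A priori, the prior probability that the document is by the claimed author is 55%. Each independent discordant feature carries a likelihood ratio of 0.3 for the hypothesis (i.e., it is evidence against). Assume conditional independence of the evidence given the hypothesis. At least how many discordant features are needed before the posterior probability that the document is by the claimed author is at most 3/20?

2

Prior odds = 0.55/0.45 = 11/9.
Likelihood ratio per discordant feature = 0.3.
Target posterior odds = 0.15/0.85 = 3/17.
Require 0.3ⁿ ≤ 3/17 ÷ (11/9) = 27/187.
0.3¹ = 0.3 is still above 27/187 but 0.3² = 0.09 is at or below it, so n = 2.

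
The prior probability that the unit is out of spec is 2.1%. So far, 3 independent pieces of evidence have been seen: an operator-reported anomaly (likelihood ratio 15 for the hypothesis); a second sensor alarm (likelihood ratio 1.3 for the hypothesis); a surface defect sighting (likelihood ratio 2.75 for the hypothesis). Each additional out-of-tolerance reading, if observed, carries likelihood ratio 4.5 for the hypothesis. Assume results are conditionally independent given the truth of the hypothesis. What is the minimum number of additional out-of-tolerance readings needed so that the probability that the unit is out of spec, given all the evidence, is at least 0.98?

3

Prior odds = 0.021/0.979 = 21/979.
Combined Bayes factor of the evidence already in hand = 15 × 1.3 × 2.75 = 53.625.
Odds after that evidence = (21/979) × 53.625 = 819/712.
Target odds = 0.98/0.02 = 49.
Need 4.5ⁿ ≥ 49 ÷ (819/712) = 4984/117.
4.5² = 20.25 falls short of 4984/117 but 4.5³ = 91.125 reaches it, so n = 3.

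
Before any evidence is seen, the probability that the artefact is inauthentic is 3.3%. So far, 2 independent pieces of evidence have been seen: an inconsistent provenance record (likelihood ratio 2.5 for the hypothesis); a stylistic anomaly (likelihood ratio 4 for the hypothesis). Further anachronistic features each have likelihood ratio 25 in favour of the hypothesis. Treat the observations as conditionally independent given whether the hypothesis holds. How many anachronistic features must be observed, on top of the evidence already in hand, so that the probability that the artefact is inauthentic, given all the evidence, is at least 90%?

2

Prior odds = 0.033/0.967 = 33/967.
Combined Bayes factor of the evidence already in hand = 2.5 × 4 = 10.
Odds after that evidence = (33/967) × 10 = 330/967.
Target odds = 0.9/0.1 = 9.
Need 25ⁿ ≥ 9 ÷ (330/967) = 2901/110.
25¹ = 25 falls short of 2901/110 but 25² = 625 reaches it, so n = 2.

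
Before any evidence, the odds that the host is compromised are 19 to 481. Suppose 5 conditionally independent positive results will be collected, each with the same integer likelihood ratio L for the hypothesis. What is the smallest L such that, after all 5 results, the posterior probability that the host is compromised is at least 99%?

5

Prior odds = 19/481.
Target odds = 0.99/0.01 = 99.
Need L⁵ ≥ 99 ÷ (19/481) = 47619/19.
4⁵ = 1024 < 47619/19 ≤ 3125 = 5⁵, so L = 5.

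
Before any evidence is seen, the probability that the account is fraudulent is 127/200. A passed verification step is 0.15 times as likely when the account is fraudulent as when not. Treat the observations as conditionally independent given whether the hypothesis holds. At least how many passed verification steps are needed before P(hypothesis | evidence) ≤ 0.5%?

4

Prior odds = 0.635/0.365 = 127/73.
Likelihood ratio per passed verification step = 0.15.
Target posterior odds = 0.005/0.995 = 1/199.
Need (127/73) × 0.15ⁿ ≤ 1/199, i.e. 0.15ⁿ ≤ 73/25273.
0.15³ = 0.003375 is still above 73/25273 but 0.15⁴ = 81/160000 is at or below it, so n = 4.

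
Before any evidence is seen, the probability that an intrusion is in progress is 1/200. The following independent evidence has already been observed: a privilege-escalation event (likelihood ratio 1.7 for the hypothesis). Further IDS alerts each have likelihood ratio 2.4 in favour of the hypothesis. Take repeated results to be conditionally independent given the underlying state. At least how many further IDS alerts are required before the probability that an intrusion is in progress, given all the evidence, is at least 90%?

8

Prior odds = 0.005/0.995 = 1/199.
Bayes factor of the evidence already in hand = 1.7.
Odds after that evidence = (1/199) × 1.7 = 17/1990.
Target odds = 0.9/0.1 = 9.
Need 2.4ⁿ ≥ 9 ÷ (17/1990) = 17910/17.
2.4⁷ = 35831808/78125 falls short of 17910/17 but 2.4⁸ = 429981696/390625 reaches it, so n = 8.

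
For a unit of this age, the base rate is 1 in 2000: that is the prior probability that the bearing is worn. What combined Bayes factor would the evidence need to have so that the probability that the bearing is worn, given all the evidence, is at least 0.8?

7996

Prior odds = 0.0005/0.9995 = 1/1999.
Target odds = 0.8/0.2 = 4.
Required Bayes factor = 4 ÷ (1/1999) = 7996.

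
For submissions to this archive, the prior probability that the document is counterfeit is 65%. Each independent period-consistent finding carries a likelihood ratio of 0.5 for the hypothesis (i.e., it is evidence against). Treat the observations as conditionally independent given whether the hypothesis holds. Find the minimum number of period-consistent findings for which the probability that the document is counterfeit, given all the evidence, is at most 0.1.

5

Prior odds = 0.65/0.35 = 13/7.
Likelihood ratio per period-consistent finding = 0.5.
Target posterior odds = 0.1/0.9 = 1/9.
Require 0.5ⁿ ≤ 1/9 ÷ (13/7) = 7/117.
0.5⁴ = 0.0625 is still above 7/117 but 0.5⁵ = 0.03125 is at or below it, so n = 5.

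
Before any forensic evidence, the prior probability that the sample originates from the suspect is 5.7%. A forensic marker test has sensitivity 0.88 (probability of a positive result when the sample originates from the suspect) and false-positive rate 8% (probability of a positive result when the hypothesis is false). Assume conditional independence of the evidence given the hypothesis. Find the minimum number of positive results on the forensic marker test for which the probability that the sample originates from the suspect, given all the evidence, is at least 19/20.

3

Prior odds = 0.057/0.943 = 57/943.
Likelihood ratio of a positive result = 0.88/0.08 = 11.
Target posterior odds = 0.95/0.05 = 19.
Require 11ⁿ ≥ 19 ÷ (57/943) = 943/3.
11² = 121 falls short of 943/3 but 11³ = 1331 reaches it, so n = 3.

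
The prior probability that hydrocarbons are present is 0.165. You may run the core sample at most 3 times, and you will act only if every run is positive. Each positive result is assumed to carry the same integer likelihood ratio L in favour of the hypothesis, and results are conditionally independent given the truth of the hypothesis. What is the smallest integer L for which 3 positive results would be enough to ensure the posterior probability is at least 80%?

3

Prior odds = 0.165/0.835 = 33/167.
Target odds = 0.8/0.2 = 4.
Need L³ ≥ 4 ÷ (33/167) = 668/33.
2³ = 8 < 668/33 ≤ 27 = 3³, so L = 3.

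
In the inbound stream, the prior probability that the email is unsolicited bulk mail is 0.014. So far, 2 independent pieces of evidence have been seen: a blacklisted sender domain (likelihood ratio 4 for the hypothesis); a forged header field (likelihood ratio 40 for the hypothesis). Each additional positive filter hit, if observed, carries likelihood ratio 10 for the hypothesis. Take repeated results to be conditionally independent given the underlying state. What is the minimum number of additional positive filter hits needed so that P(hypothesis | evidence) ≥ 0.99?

Prior odds = 0.014/0.986 = 7/493.
Combined Bayes factor of the evidence already in hand = 4 × 40 = 160.
Odds after that evidence = (7/493) × 160 = 1120/493.
Target odds = 0.99/0.01 = 99.
Need 10ⁿ ≥ 99 ÷ (1120/493) = 48807/1120.
10¹ = 10 falls short of 48807/1120 but 10² = 100 reaches it, so n = 2.

2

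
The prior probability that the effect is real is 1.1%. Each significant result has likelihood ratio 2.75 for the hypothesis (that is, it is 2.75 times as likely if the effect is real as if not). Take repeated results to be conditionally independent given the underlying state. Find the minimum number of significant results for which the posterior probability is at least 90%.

7

Prior odds: 0.011 ÷ 0.989 = 11/989.
Likelihood ratio per significant result = 2.75.
Target posterior odds = 0.9/0.1 = 9.
Need (11/989) × 2.75ⁿ ≥ 9, i.e. 2.75ⁿ ≥ 8901/11.
2.75⁶ = 1771561/4096 falls short of 8901/11 but 2.75⁷ = 19487171/16384 reaches it, so n = 7.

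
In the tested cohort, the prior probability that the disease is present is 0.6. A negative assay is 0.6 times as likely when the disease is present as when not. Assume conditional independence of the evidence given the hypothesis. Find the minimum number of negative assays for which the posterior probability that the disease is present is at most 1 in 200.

Prior odds = 0.6/0.4 = 1.5.
Likelihood ratio per negative assay = 0.6.
Target posterior odds = 0.005/0.995 = 1/199.
Require 0.6ⁿ ≤ 1/199 ÷ 1.5 = 2/597.
0.6¹¹ = 177147/48828125 is still above 2/597 but 0.6¹² = 531441/244140625 is at or below it, so n = 12.

12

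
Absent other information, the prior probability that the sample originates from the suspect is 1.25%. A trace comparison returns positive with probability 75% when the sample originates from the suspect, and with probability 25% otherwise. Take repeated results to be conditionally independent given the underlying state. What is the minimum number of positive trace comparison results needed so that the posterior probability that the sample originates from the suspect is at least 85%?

Prior odds = 0.0125/0.9875 = 1/79.
Likelihood ratio of a positive result = 0.75/0.25 = 3.
Target posterior odds = 0.85/0.15 = 17/3.
Require 3ⁿ ≥ 17/3 ÷ (1/79) = 1343/3.
3⁵ = 243 falls short of 1343/3 but 3⁶ = 729 reaches it, so n = 6.

6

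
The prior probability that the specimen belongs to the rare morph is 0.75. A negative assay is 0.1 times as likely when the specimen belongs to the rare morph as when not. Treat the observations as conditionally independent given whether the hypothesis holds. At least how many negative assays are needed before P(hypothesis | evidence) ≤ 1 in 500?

4

Prior odds = 0.75/0.25 = 3.
Likelihood ratio per negative assay = 0.1.
Target posterior odds = 0.002/0.998 = 1/499.
Require 0.1ⁿ ≤ 1/499 ÷ 3 = 1/1497.
0.1³ = 0.001 is still above 1/1497 but 0.1⁴ = 0.0001 is at or below it, so n = 4.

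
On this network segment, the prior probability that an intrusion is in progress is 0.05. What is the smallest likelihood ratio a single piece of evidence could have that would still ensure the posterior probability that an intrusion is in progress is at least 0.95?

361

Prior odds = 0.05/0.95 = 1/19.
Target odds = 0.95/0.05 = 19.
Required Bayes factor = 19 ÷ (1/19) = 361.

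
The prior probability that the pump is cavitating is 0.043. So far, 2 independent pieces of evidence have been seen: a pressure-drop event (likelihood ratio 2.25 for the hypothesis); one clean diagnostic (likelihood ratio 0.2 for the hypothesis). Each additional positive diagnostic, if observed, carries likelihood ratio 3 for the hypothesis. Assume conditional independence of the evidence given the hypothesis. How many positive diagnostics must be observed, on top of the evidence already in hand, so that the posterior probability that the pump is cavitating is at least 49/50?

8

Prior odds = 0.043/0.957 = 43/957.
Combined Bayes factor of the evidence already in hand = 2.25 × 0.2 = 0.45.
Odds after that evidence = (43/957) × 0.45 = 129/6380.
Target odds = 0.98/0.02 = 49.
Need 3ⁿ ≥ 49 ÷ (129/6380) = 312620/129.
3⁷ = 2187 falls short of 312620/129 but 3⁸ = 6561 reaches it, so n = 8.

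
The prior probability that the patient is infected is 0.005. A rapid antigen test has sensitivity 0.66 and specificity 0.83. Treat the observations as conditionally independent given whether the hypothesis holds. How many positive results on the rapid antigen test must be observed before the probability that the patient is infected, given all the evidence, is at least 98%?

Prior odds: 0.005 ÷ 0.995 = 1/199.
False-positive rate = 1 − 0.83 = 0.17; likelihood ratio of a positive = 0.66/0.17 = 66/17.
Target posterior odds = 0.98/0.02 = 49.
Require (66/17)ⁿ ≥ 49 ÷ (1/199) = 9751.
(66/17)⁶ ≈3424.29 falls short of 9751 but (66/17)⁷ ≈13294.3 reaches it, so n = 7.

7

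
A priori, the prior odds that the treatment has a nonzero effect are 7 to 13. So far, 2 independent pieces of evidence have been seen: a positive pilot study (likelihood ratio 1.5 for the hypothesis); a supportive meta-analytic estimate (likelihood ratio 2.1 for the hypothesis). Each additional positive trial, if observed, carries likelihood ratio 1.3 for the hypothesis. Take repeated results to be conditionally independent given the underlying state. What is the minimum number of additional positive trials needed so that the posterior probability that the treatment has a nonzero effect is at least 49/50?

13

Prior odds = 7/13.
Combined Bayes factor of the evidence already in hand = 1.5 × 2.1 = 3.15.
Odds after that evidence = (7/13) × 3.15 = 441/260.
Target odds = 0.98/0.02 = 49.
Need 1.3ⁿ ≥ 49 ÷ (441/260) = 260/9.
1.3¹² ≈23.2981 falls short of 260/9 but 1.3¹³ ≈30.2875 reaches it, so n = 13.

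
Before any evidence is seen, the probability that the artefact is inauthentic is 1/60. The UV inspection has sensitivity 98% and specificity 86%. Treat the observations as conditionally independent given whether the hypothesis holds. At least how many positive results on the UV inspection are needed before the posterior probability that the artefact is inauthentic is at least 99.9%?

6

Prior odds: (1/60) ÷ (59/60) = 1/59.
False-positive rate = 1 − 0.86 = 0.14; likelihood ratio of a positive = 0.98/0.14 = 7.
Target odds: 0.999 ÷ 0.001 = 999.
Require 7ⁿ ≥ 999 ÷ (1/59) = 58941.
7⁵ = 16807 falls short of 58941 but 7⁶ = 117649 reaches it, so n = 6.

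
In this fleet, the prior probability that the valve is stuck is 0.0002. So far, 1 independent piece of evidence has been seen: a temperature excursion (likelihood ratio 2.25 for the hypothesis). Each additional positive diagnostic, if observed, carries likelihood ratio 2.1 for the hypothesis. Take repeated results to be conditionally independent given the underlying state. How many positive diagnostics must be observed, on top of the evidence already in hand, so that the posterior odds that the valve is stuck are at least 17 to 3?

13

Prior odds = 0.0002/0.9998 = 1/4999.
Bayes factor of the evidence already in hand = 2.25.
Odds after that evidence = (1/4999) × 2.25 = 9/19996.
Target odds = 17/3.
Need 2.1ⁿ ≥ 17/3 ÷ (9/19996) = 339932/27.
2.1¹² ≈7355.83 falls short of 339932/27 but 2.1¹³ ≈15447.2 reaches it, so n = 13.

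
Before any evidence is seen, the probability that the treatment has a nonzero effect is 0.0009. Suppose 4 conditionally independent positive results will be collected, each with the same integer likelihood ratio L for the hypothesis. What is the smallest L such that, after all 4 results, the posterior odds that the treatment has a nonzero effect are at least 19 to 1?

Prior odds = 0.0009/0.9991 = 9/9991.
Target odds = 19.
Need L⁴ ≥ 19 ÷ (9/9991) = 189829/9.
12⁴ = 20736 < 189829/9 ≤ 28561 = 13⁴, so L = 13.

13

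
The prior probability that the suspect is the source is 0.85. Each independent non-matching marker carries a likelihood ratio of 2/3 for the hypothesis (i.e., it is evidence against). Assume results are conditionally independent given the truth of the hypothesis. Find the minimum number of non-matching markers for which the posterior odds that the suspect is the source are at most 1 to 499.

20

Prior odds = 0.85/0.15 = 17/3.
Likelihood ratio per non-matching marker = 2/3.
Target odds = 1/499.
Need (17/3) × (2/3)ⁿ ≤ 1/499, i.e. (2/3)ⁿ ≤ 3/8483.
(2/3)¹⁹ ≈0.000451093 is still above 3/8483 but (2/3)²⁰ ≈0.000300729 is at or below it, so n = 20.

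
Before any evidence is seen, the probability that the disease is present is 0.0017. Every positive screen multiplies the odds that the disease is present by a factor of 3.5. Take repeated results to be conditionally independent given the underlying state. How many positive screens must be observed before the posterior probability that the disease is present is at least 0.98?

9

Prior odds: 0.0017 ÷ 0.9983 = 17/9983.
Likelihood ratio per positive screen = 3.5.
Target posterior odds = 0.98/0.02 = 49.
Require 3.5ⁿ ≥ 49 ÷ (17/9983) = 489167/17.
3.5⁸ = 5764801/256 falls short of 489167/17 but 3.5⁹ = 40353607/512 reaches it, so n = 9.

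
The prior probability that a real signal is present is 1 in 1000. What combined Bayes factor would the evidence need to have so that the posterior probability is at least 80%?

Prior odds = 0.001/0.999 = 1/999.
Target odds = 0.8/0.2 = 4.
Required Bayes factor = 4 ÷ (1/999) = 3996.

3996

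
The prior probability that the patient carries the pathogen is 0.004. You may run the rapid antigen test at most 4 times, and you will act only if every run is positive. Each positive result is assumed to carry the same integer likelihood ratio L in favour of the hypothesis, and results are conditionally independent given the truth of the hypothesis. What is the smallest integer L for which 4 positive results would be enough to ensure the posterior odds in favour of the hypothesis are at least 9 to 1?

Prior odds = 0.004/0.996 = 1/249.
Target odds = 9.
Need L⁴ ≥ 9 ÷ (1/249) = 2241.
6⁴ = 1296 < 2241 ≤ 2401 = 7⁴, so L = 7.

7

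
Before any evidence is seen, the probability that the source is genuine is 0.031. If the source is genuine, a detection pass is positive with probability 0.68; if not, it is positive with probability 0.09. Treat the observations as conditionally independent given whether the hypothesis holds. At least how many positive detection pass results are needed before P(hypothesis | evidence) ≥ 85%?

Prior odds = 0.031/0.969 = 31/969.
Likelihood ratio of a positive = 0.68/0.09 = 68/9.
Target odds: 0.85 ÷ 0.15 = 17/3.
Require (68/9)ⁿ ≥ 17/3 ÷ (31/969) = 5491/31.
(68/9)² = 4624/81 falls short of 5491/31 but (68/9)³ = 314432/729 reaches it, so n = 3.

3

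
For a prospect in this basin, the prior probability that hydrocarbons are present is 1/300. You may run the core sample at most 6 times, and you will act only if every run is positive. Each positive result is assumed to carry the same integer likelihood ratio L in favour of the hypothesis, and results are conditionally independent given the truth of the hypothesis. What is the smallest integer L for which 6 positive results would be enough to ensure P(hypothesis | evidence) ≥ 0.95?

Prior odds = (1/300)/(299/300) = 1/299.
Target odds = 0.95/0.05 = 19.
Need L⁶ ≥ 19 ÷ (1/299) = 5681.
4⁶ = 4096 < 5681 ≤ 15625 = 5⁶, so L = 5.

5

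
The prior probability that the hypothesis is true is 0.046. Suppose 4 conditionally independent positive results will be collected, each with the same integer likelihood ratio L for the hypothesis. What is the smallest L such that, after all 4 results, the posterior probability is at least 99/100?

Prior odds = 0.046/0.954 = 23/477.
Target odds = 0.99/0.01 = 99.
Need L⁴ ≥ 99 ÷ (23/477) = 47223/23.
6⁴ = 1296 < 47223/23 ≤ 2401 = 7⁴, so L = 7.

7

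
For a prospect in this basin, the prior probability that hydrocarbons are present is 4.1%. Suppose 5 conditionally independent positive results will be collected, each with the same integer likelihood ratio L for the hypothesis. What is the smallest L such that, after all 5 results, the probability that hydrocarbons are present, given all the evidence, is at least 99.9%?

Prior odds = 0.041/0.959 = 41/959.
Target odds = 0.999/0.001 = 999.
Need L⁵ ≥ 999 ÷ (41/959) = 958041/41.
7⁵ = 16807 < 958041/41 ≤ 32768 = 8⁵, so L = 8.

8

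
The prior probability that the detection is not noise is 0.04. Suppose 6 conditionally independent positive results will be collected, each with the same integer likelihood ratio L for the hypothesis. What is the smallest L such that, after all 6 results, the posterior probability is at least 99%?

4

Prior odds = 0.04/0.96 = 1/24.
Target odds = 0.99/0.01 = 99.
Need L⁶ ≥ 99 ÷ (1/24) = 2376.
3⁶ = 729 < 2376 ≤ 4096 = 4⁶, so L = 4.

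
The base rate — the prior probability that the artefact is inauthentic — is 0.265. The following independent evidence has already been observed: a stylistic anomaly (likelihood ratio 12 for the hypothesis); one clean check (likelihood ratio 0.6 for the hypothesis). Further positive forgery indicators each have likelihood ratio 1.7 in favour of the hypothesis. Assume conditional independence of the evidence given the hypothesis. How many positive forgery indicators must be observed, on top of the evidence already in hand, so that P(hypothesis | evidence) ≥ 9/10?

Prior odds = 0.265/0.735 = 53/147.
Combined Bayes factor of the evidence already in hand = 12 × 0.6 = 7.2.
Odds after that evidence = (53/147) × 7.2 = 636/245.
Target odds = 0.9/0.1 = 9.
Need 1.7ⁿ ≥ 9 ÷ (636/245) = 735/212.
1.7² = 2.89 falls short of 735/212 but 1.7³ = 4.913 reaches it, so n = 3.

3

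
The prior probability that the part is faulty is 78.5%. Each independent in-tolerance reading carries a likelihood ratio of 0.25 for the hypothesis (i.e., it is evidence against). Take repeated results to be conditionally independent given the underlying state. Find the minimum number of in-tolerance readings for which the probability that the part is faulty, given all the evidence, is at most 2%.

Prior odds: 0.785 ÷ 0.215 = 157/43.
Likelihood ratio per in-tolerance reading = 0.25.
Target posterior odds = 0.02/0.98 = 1/49.
Require 0.25ⁿ ≤ 1/49 ÷ (157/43) = 43/7693.
0.25³ = 0.015625 is still above 43/7693 but 0.25⁴ = 0.00390625 is at or below it, so n = 4.

4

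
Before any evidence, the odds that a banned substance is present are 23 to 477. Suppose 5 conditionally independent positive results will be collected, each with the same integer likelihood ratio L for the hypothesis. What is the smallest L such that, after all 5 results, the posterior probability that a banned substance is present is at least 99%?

5

Prior odds = 23/477.
Target odds = 0.99/0.01 = 99.
Need L⁵ ≥ 99 ÷ (23/477) = 47223/23.
4⁵ = 1024 < 47223/23 ≤ 3125 = 5⁵, so L = 5.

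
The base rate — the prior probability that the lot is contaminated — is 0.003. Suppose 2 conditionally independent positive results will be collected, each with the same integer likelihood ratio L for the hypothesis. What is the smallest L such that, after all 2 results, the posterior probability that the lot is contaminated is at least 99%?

182

Prior odds = 0.003/0.997 = 3/997.
Target odds = 0.99/0.01 = 99.
Need L² ≥ 99 ÷ (3/997) = 32901.
181² = 32761 < 32901 ≤ 33124 = 182², so L = 182.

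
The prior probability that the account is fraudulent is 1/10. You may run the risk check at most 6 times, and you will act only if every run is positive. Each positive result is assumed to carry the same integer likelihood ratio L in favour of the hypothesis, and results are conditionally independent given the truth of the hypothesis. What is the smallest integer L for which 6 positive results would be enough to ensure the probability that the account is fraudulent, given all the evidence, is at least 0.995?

Prior odds = 0.1/0.9 = 1/9.
Target odds = 0.995/0.005 = 199.
Need L⁶ ≥ 199 ÷ (1/9) = 1791.
3⁶ = 729 < 1791 ≤ 4096 = 4⁶, so L = 4.

4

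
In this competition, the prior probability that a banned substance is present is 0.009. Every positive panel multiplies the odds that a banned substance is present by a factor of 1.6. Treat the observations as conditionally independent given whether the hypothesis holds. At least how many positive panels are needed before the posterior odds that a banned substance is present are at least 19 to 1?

Prior odds: 0.009 ÷ 0.991 = 9/991.
Likelihood ratio per positive panel = 1.6.
Target odds = 19.
Need (9/991) × 1.6ⁿ ≥ 19, i.e. 1.6ⁿ ≥ 18829/9.
1.6¹⁶ ≈1844.67 falls short of 18829/9 but 1.6¹⁷ ≈2951.48 reaches it, so n = 17.

17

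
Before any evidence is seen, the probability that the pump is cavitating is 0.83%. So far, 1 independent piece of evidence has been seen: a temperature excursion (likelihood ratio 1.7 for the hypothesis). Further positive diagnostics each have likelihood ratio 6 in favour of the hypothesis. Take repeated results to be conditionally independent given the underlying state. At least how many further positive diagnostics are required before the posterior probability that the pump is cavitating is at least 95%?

5

Prior odds = 0.0083/0.9917 = 83/9917.
Bayes factor of the evidence already in hand = 1.7.
Odds after that evidence = (83/9917) × 1.7 = 1411/99170.
Target odds = 0.95/0.05 = 19.
Need 6ⁿ ≥ 19 ÷ (1411/99170) = 1884230/1411.
6⁴ = 1296 falls short of 1884230/1411 but 6⁵ = 7776 reaches it, so n = 5.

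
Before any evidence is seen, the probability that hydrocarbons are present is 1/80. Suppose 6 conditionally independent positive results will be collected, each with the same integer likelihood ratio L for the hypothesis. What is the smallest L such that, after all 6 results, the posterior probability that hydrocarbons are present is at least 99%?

5

Prior odds = 0.0125/0.9875 = 1/79.
Target odds = 0.99/0.01 = 99.
Need L⁶ ≥ 99 ÷ (1/79) = 7821.
4⁶ = 4096 < 7821 ≤ 15625 = 5⁶, so L = 5.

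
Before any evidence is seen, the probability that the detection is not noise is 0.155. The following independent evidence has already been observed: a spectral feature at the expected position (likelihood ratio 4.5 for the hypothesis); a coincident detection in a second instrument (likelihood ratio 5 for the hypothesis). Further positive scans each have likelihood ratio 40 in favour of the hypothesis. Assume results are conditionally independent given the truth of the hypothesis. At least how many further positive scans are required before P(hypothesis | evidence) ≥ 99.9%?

2

Prior odds = 0.155/0.845 = 31/169.
Combined Bayes factor of the evidence already in hand = 4.5 × 5 = 22.5.
Odds after that evidence = (31/169) × 22.5 = 1395/338.
Target odds = 0.999/0.001 = 999.
Need 40ⁿ ≥ 999 ÷ (1395/338) = 37518/155.
40¹ = 40 falls short of 37518/155 but 40² = 1600 reaches it, so n = 2.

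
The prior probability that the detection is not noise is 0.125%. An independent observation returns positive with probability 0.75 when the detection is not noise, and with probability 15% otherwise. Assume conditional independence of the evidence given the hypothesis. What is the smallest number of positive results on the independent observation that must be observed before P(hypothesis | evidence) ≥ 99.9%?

9

Prior odds = 0.00125/0.99875 = 1/799.
Likelihood ratio of a positive result = 0.75/0.15 = 5.
Target posterior odds = 0.999/0.001 = 999.
Need (1/799) × 5ⁿ ≥ 999, i.e. 5ⁿ ≥ 798201.
5⁸ = 390625 falls short of 798201 but 5⁹ = 1953125 reaches it, so n = 9.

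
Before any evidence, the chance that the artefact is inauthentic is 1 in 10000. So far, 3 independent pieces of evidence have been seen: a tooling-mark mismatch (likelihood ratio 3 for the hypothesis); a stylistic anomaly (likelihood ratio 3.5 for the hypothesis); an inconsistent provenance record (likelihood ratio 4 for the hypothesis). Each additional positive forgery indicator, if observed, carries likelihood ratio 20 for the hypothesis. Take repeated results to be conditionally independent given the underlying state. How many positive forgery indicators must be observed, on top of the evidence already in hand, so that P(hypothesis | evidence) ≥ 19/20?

3

Prior odds = 0.0001/0.9999 = 1/9999.
Combined Bayes factor of the evidence already in hand = 3 × 3.5 × 4 = 42.
Odds after that evidence = (1/9999) × 42 = 14/3333.
Target odds = 0.95/0.05 = 19.
Need 20ⁿ ≥ 19 ÷ (14/3333) = 63327/14.
20² = 400 falls short of 63327/14 but 20³ = 8000 reaches it, so n = 3.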